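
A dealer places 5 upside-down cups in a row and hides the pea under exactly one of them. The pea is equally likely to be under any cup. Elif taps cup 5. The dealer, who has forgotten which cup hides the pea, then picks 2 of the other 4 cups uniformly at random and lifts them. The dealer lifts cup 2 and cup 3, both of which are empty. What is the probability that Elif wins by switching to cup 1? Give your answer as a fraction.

1/3

Condition on the true location of the pea.
If it is under any of cups 1, 4, and 5 (prior 1/5 each): the dealer picks exactly this set with probability 1/6 regardless, and none is the prize; weight (1/5)·(1/6) = 1/30 each.
If it is under either of cups 2 and 3 (prior 1/5 each): that cup was opened and seen not to hold the prize — ruled out; weight (1/5)·0 = 0 each.
The weights sum to 1/10.
So P(the pea under cup 1 | the dealer opened cup 2 and cup 3) = (1/30) / (1/10) = 1/3.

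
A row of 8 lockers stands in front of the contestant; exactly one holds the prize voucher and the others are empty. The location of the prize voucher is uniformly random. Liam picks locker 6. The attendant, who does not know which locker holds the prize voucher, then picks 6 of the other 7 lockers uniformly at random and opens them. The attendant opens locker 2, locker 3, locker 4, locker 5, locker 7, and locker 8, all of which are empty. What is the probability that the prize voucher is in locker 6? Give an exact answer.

Condition on the true location of the prize voucher.
If it is in either of lockers 1 and 6 (prior 1/8 each): the attendant picks exactly this set with probability 1/7 regardless, and none is the prize; weight (1/8)·(1/7) = 1/56 each.
If it is in any of lockers 2, 3, 4, 5, 7, and 8 (prior 1/8 each): that locker was opened and seen not to hold the prize — ruled out; weight (1/8)·0 = 0 each.
The weights sum to 1/28.
So P(the prize voucher in locker 6 | the attendant opened locker 2, locker 3, locker 4, locker 5, locker 7, and locker 8) = (1/56) / (1/28) = 1/2.

1/2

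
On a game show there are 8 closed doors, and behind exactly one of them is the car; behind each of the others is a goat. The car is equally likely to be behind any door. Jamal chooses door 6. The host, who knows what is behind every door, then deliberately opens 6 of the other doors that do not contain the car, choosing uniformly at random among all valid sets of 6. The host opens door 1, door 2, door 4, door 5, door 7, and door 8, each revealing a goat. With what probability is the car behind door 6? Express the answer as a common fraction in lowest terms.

Consider each possible location of the car in turn.
If it is behind any of doors 1, 2, 4, 5, 7, and 8 (prior 1/8 each): that door was opened and seen not to hold the prize — ruled out; weight (1/8)·0 = 0 each.
If it is behind door 3 (prior 1/8): the host has no choice, probability 1; weight (1/8)·1 = 1/8.
If it is behind door 6 (prior 1/8): the host has 7 equally likely choices, so probability 1/7; weight (1/8)·(1/7) = 1/56.
The weights sum to 1/7.
So P(the car behind door 6 | the host opened door 1, door 2, door 4, door 5, door 7, and door 8) = (1/56) / (1/7) = 1/8.

1/8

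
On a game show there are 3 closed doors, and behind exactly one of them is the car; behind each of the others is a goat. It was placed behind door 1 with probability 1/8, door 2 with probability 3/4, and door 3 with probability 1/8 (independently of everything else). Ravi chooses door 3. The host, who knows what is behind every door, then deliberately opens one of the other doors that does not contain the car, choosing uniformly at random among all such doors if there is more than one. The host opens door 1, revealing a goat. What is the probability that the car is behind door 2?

12/13

Apply Bayes' rule, conditioning on where the car actually is.
If it is behind door 1 (prior 1/8): the host opened door 1, so this case is ruled out; weight (1/8)·0 = 0.
If it is behind door 2 (prior 3/4): the host has no choice, probability 1; weight (3/4)·1 = 3/4.
If it is behind door 3 (prior 1/8): the host has 2 equally likely choices, so probability 1/2; weight (1/8)·(1/2) = 1/16.
The weights sum to 13/16.
So P(the car behind door 2 | the host opened door 1) = (3/4) / (13/16) = 12/13.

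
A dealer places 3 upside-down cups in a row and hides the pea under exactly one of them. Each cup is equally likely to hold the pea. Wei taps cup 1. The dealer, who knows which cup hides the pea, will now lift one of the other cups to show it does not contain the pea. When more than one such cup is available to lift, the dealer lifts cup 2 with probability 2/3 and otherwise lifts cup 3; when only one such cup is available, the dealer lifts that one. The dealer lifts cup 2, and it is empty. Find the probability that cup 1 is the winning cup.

2/5

Apply Bayes' rule, conditioning on where the pea actually is.
If it is under cup 1 (prior 1/3): cup 2 is available, opened with probability 2/3; weight (1/3)·(2/3) = 2/9.
If it is under cup 2 (prior 1/3): the dealer opened cup 2, so this case is ruled out; weight (1/3)·0 = 0.
If it is under cup 3 (prior 1/3): only cup 2 is available, probability 1; weight (1/3)·1 = 1/3.
The weights sum to 5/9.
So P(the pea under cup 1 | the dealer opened cup 2) = (2/9) / (5/9) = 2/5.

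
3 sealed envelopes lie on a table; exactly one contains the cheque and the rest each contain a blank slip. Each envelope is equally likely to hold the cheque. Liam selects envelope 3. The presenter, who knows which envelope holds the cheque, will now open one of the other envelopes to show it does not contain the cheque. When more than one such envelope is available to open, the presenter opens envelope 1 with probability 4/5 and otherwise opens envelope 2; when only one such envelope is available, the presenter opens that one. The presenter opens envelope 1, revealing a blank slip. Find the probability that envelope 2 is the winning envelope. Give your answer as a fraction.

5/9

Condition on the true location of the cheque.
If it is in envelope 1 (prior 1/3): the presenter opened envelope 1, so this case is ruled out; weight (1/3)·0 = 0.
If it is in envelope 2 (prior 1/3): only envelope 1 is available, probability 1; weight (1/3)·1 = 1/3.
If it is in envelope 3 (prior 1/3): envelope 1 is available, opened with probability 4/5; weight (1/3)·(4/5) = 4/15.
The weights sum to 3/5.
So P(the cheque in envelope 2 | the presenter opened envelope 1) = (1/3) / (3/5) = 5/9.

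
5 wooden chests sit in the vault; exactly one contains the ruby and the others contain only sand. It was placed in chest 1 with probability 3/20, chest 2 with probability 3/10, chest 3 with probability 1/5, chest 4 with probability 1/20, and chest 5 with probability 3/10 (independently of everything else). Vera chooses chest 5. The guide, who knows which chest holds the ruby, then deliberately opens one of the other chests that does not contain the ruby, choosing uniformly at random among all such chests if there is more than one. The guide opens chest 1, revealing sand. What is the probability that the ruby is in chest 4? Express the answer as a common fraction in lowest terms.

Apply Bayes' rule, conditioning on where the ruby actually is.
If it is in chest 1 (prior 3/20): the guide opened chest 1, so this case is ruled out; weight (3/20)·0 = 0.
If it is in chest 2 (prior 3/10): the guide has 3 equally likely choices, so probability 1/3; weight (3/10)·(1/3) = 1/10.
If it is in chest 3 (prior 1/5): the guide has 3 equally likely choices, so probability 1/3; weight (1/5)·(1/3) = 1/15.
If it is in chest 4 (prior 1/20): the guide has 3 equally likely choices, so probability 1/3; weight (1/20)·(1/3) = 1/60.
If it is in chest 5 (prior 3/10): the guide has 4 equally likely choices, so probability 1/4; weight (3/10)·(1/4) = 3/40.
The weights sum to 31/120.
So P(the ruby in chest 4 | the guide opened chest 1) = (1/60) / (31/120) = 2/31.

2/31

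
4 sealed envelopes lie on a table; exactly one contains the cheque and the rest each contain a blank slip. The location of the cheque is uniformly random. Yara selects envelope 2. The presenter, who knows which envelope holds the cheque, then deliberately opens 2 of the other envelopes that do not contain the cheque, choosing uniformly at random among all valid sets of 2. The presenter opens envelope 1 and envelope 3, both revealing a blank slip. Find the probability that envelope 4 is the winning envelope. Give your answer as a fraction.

3/4

Condition on the true location of the cheque.
If it is in either of envelopes 1 and 3 (prior 1/4 each): that envelope was opened and seen not to hold the prize — ruled out; weight (1/4)·0 = 0 each.
If it is in envelope 2 (prior 1/4): the presenter has 3 equally likely choices, so probability 1/3; weight (1/4)·(1/3) = 1/12.
If it is in envelope 4 (prior 1/4): the presenter has no choice, probability 1; weight (1/4)·1 = 1/4.
The weights sum to 1/3.
So P(the cheque in envelope 4 | the presenter opened envelope 1 and envelope 3) = (1/4) / (1/3) = 3/4.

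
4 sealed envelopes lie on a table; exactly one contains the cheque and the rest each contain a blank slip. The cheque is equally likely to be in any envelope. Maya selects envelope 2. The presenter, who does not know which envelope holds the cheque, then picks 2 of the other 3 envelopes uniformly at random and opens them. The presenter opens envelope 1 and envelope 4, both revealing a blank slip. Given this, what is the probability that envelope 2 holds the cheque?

1/2

Consider each possible location of the cheque in turn.
If it is in either of envelopes 1 and 4 (prior 1/4 each): that envelope was opened and seen not to hold the prize — ruled out; weight (1/4)·0 = 0 each.
If it is in either of envelopes 2 and 3 (prior 1/4 each): the presenter picks exactly this set with probability 1/3 regardless, and none is the prize; weight (1/4)·(1/3) = 1/12 each.
The weights sum to 1/6.
So P(the cheque in envelope 2 | the presenter opened envelope 1 and envelope 4) = (1/12) / (1/6) = 1/2.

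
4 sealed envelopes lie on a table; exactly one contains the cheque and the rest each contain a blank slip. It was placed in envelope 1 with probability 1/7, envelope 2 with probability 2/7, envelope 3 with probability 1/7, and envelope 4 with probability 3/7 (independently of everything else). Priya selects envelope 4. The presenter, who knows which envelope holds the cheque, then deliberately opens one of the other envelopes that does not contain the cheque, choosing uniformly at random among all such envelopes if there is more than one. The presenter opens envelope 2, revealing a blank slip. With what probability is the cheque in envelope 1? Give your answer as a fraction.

Apply Bayes' rule, conditioning on where the cheque actually is.
If it is in either of envelopes 1 and 3 (prior 1/7 each): the presenter has 2 equally likely choices, so probability 1/2; weight (1/7)·(1/2) = 1/14 each.
If it is in envelope 2 (prior 2/7): the presenter opened envelope 2, so this case is ruled out; weight (2/7)·0 = 0.
If it is in envelope 4 (prior 3/7): the presenter has 3 equally likely choices, so probability 1/3; weight (3/7)·(1/3) = 1/7.
The weights sum to 2/7.
So P(the cheque in envelope 1 | the presenter opened envelope 2) = (1/14) / (2/7) = 1/4.

1/4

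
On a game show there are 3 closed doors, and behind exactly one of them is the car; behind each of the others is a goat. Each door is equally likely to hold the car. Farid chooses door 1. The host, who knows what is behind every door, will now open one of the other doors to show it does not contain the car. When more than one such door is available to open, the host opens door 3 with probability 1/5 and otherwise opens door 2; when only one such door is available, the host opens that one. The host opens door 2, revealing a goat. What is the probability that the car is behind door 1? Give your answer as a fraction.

Condition on the true location of the car.
If it is behind door 1 (prior 1/3): door 3 is available but not opened, probability 4/5; weight (1/3)·(4/5) = 4/15.
If it is behind door 2 (prior 1/3): the host opened door 2, so this case is ruled out; weight (1/3)·0 = 0.
If it is behind door 3 (prior 1/3): only door 2 is available, probability 1; weight (1/3)·1 = 1/3.
The weights sum to 3/5.
So P(the car behind door 1 | the host opened door 2) = (4/15) / (3/5) = 4/9.

4/9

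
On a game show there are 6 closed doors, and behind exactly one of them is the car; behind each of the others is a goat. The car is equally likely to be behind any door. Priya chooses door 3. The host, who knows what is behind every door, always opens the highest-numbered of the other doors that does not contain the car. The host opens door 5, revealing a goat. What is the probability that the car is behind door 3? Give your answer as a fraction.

0

Apply Bayes' rule, conditioning on where the car actually is.
If it is behind any of doors 1, 2, 3, and 4 (prior 1/6 each): the host would have opened door 6 instead, probability 0; weight (1/6)·0 = 0 each.
If it is behind door 5 (prior 1/6): the host opened door 5, so this case is ruled out; weight (1/6)·0 = 0.
If it is behind door 6 (prior 1/6): door 5 is the highest-numbered option available, probability 1; weight (1/6)·1 = 1/6.
The weights sum to 1/6.
So P(the car behind door 3 | the host opened door 5) = 0 / (1/6) = 0.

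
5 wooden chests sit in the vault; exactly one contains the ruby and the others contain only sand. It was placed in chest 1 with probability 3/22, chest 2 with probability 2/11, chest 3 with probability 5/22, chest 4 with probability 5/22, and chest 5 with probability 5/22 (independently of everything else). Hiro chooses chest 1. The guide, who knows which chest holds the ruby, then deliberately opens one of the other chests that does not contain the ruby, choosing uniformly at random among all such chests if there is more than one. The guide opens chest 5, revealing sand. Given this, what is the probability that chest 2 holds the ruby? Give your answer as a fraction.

Consider each possible location of the ruby in turn.
If it is in chest 1 (prior 3/22): the guide has 4 equally likely choices, so probability 1/4; weight (3/22)·(1/4) = 3/88.
If it is in chest 2 (prior 2/11): the guide has 3 equally likely choices, so probability 1/3; weight (2/11)·(1/3) = 2/33.
If it is in either of chests 3 and 4 (prior 5/22 each): the guide has 3 equally likely choices, so probability 1/3; weight (5/22)·(1/3) = 5/66 each.
If it is in chest 5 (prior 5/22): the guide opened chest 5, so this case is ruled out; weight (5/22)·0 = 0.
The weights sum to 65/264.
So P(the ruby in chest 2 | the guide opened chest 5) = (2/33) / (65/264) = 16/65.

16/65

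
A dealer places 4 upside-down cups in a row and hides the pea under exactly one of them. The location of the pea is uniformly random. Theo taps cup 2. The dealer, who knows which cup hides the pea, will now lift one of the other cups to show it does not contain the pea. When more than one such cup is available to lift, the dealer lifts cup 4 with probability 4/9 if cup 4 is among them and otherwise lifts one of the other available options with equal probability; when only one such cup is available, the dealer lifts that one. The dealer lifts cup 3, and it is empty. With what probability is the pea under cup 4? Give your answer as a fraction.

3/8

Apply Bayes' rule, conditioning on where the pea actually is.
If it is under cup 1 (prior 1/4): cup 4 is available but not opened, probability 5/9; weight (1/4)·(5/9) = 5/36.
If it is under cup 2 (prior 1/4): cup 4 is available but not opened; cup 3 gets probability (1 − 4/9)/2 = 5/18; weight (1/4)·(5/18) = 5/72.
If it is under cup 3 (prior 1/4): the dealer opened cup 3, so this case is ruled out; weight (1/4)·0 = 0.
If it is under cup 4 (prior 1/4): cup 4 holds the prize so is unavailable; the dealer chooses uniformly among the 2 others, probability 1/2; weight (1/4)·(1/2) = 1/8.
The weights sum to 1/3.
So P(the pea under cup 4 | the dealer opened cup 3) = (1/8) / (1/3) = 3/8.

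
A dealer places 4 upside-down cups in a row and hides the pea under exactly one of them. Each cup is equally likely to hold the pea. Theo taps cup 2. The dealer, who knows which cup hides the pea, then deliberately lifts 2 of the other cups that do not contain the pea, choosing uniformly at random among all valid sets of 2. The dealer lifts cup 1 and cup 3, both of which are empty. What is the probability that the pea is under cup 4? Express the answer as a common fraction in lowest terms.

3/4

Consider each possible location of the pea in turn.
If it is under either of cups 1 and 3 (prior 1/4 each): that cup was opened and seen not to hold the prize — ruled out; weight (1/4)·0 = 0 each.
If it is under cup 2 (prior 1/4): the dealer has 3 equally likely choices, so probability 1/3; weight (1/4)·(1/3) = 1/12.
If it is under cup 4 (prior 1/4): the dealer has no choice, probability 1; weight (1/4)·1 = 1/4.
The weights sum to 1/3.
So P(the pea under cup 4 | the dealer opened cup 1 and cup 3) = (1/4) / (1/3) = 3/4.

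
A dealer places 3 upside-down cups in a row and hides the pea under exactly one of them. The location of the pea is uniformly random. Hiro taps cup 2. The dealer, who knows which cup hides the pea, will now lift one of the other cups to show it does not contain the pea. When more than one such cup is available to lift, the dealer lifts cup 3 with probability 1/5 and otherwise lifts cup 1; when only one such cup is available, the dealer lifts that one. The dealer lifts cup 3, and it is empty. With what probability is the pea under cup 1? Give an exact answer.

5/6

Condition on the true location of the pea.
If it is under cup 1 (prior 1/3): only cup 3 is available, probability 1; weight (1/3)·1 = 1/3.
If it is under cup 2 (prior 1/3): cup 3 is available, opened with probability 1/5; weight (1/3)·(1/5) = 1/15.
If it is under cup 3 (prior 1/3): the dealer opened cup 3, so this case is ruled out; weight (1/3)·0 = 0.
The weights sum to 2/5.
So P(the pea under cup 1 | the dealer opened cup 3) = (1/3) / (2/5) = 5/6.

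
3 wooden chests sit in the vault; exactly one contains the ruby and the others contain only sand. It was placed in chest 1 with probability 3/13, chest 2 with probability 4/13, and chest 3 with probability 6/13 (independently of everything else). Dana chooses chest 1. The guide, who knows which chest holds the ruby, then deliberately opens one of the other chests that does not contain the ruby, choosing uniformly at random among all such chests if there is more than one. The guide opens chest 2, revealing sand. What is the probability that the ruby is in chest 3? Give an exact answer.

Condition on the true location of the ruby.
If it is in chest 1 (prior 3/13): the guide has 2 equally likely choices, so probability 1/2; weight (3/13)·(1/2) = 3/26.
If it is in chest 2 (prior 4/13): the guide opened chest 2, so this case is ruled out; weight (4/13)·0 = 0.
If it is in chest 3 (prior 6/13): the guide has no choice, probability 1; weight (6/13)·1 = 6/13.
The weights sum to 15/26.
So P(the ruby in chest 3 | the guide opened chest 2) = (6/13) / (15/26) = 4/5.

4/5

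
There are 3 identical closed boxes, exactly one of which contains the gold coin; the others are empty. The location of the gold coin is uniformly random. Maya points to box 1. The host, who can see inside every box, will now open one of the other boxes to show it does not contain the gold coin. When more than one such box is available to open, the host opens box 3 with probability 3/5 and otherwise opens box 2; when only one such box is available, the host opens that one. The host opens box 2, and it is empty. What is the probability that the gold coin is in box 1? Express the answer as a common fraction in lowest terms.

2/7

Apply Bayes' rule, conditioning on where the gold coin actually is.
If it is in box 1 (prior 1/3): box 3 is available but not opened, probability 2/5; weight (1/3)·(2/5) = 2/15.
If it is in box 2 (prior 1/3): the host opened box 2, so this case is ruled out; weight (1/3)·0 = 0.
If it is in box 3 (prior 1/3): only box 2 is available, probability 1; weight (1/3)·1 = 1/3.
The weights sum to 7/15.
So P(the gold coin in box 1 | the host opened box 2) = (2/15) / (7/15) = 2/7.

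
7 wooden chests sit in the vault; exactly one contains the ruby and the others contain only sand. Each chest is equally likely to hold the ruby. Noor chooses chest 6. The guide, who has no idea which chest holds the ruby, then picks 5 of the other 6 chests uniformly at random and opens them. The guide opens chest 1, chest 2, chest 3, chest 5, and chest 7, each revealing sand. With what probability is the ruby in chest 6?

1/2

Because the guide chose which chests to open without knowing where the ruby is, the choice is independent of the prize location. Learning that none of the 5 opened chests holds the ruby simply rules out those 5 locations and leaves the remaining 2 chests still equally likely by symmetry.
So P(the ruby in chest 6) = 1/2.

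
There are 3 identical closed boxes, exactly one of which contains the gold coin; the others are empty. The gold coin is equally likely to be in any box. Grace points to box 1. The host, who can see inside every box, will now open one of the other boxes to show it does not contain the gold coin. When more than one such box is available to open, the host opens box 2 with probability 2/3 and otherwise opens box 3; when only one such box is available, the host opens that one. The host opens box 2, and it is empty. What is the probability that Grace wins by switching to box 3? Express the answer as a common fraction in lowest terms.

Consider each possible location of the gold coin in turn.
If it is in box 1 (prior 1/3): box 2 is available, opened with probability 2/3; weight (1/3)·(2/3) = 2/9.
If it is in box 2 (prior 1/3): the host opened box 2, so this case is ruled out; weight (1/3)·0 = 0.
If it is in box 3 (prior 1/3): only box 2 is available, probability 1; weight (1/3)·1 = 1/3.
The weights sum to 5/9.
So P(the gold coin in box 3 | the host opened box 2) = (1/3) / (5/9) = 3/5.

3/5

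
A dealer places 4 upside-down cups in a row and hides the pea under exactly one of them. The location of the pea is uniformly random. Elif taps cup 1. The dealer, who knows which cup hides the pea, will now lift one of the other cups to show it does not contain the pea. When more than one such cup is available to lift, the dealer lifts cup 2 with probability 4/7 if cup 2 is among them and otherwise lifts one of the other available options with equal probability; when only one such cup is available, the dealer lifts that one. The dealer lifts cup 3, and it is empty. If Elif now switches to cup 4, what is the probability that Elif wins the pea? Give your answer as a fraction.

3/8

Apply Bayes' rule, conditioning on where the pea actually is.
If it is under cup 1 (prior 1/4): cup 2 is available but not opened; cup 3 gets probability (1 − 4/7)/2 = 3/14; weight (1/4)·(3/14) = 3/56.
If it is under cup 2 (prior 1/4): cup 2 holds the prize so is unavailable; the dealer chooses uniformly among the 2 others, probability 1/2; weight (1/4)·(1/2) = 1/8.
If it is under cup 3 (prior 1/4): the dealer opened cup 3, so this case is ruled out; weight (1/4)·0 = 0.
If it is under cup 4 (prior 1/4): cup 2 is available but not opened, probability 3/7; weight (1/4)·(3/7) = 3/28.
The weights sum to 2/7.
So P(the pea under cup 4 | the dealer opened cup 3) = (3/28) / (2/7) = 3/8.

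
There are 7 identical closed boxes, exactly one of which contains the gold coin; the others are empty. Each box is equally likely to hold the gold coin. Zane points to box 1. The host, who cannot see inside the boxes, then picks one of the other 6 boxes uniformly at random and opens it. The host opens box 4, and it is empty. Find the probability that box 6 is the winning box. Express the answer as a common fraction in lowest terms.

Consider each possible location of the gold coin in turn.
If it is in any of boxes 1, 2, 3, 5, 6, and 7 (prior 1/7 each): the host picks box 4 with probability 1/6 regardless, and it is not the prize; weight (1/7)·(1/6) = 1/42 each.
If it is in box 4 (prior 1/7): the host opened box 4, so this case is ruled out; weight (1/7)·0 = 0.
The weights sum to 1/7.
So P(the gold coin in box 6 | the host opened box 4) = (1/42) / (1/7) = 1/6.

1/6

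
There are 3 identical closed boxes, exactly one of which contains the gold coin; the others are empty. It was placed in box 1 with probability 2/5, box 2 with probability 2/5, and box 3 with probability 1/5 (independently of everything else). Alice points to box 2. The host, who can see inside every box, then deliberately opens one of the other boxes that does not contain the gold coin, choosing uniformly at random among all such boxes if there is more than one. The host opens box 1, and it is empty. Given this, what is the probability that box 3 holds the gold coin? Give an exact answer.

1/2

Apply Bayes' rule, conditioning on where the gold coin actually is.
If it is in box 1 (prior 2/5): the host opened box 1, so this case is ruled out; weight (2/5)·0 = 0.
If it is in box 2 (prior 2/5): the host has 2 equally likely choices, so probability 1/2; weight (2/5)·(1/2) = 1/5.
If it is in box 3 (prior 1/5): the host has no choice, probability 1; weight (1/5)·1 = 1/5.
The weights sum to 2/5.
So P(the gold coin in box 3 | the host opened box 1) = (1/5) / (2/5) = 1/2.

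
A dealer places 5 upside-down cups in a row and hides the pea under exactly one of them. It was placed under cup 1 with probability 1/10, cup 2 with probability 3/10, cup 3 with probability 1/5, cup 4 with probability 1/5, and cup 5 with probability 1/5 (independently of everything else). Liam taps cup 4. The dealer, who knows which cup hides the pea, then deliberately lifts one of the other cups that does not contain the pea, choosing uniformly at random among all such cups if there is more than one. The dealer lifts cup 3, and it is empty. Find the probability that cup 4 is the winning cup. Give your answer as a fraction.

1/5

Consider each possible location of the pea in turn.
If it is under cup 1 (prior 1/10): the dealer has 3 equally likely choices, so probability 1/3; weight (1/10)·(1/3) = 1/30.
If it is under cup 2 (prior 3/10): the dealer has 3 equally likely choices, so probability 1/3; weight (3/10)·(1/3) = 1/10.
If it is under cup 3 (prior 1/5): the dealer opened cup 3, so this case is ruled out; weight (1/5)·0 = 0.
If it is under cup 4 (prior 1/5): the dealer has 4 equally likely choices, so probability 1/4; weight (1/5)·(1/4) = 1/20.
If it is under cup 5 (prior 1/5): the dealer has 3 equally likely choices, so probability 1/3; weight (1/5)·(1/3) = 1/15.
The weights sum to 1/4.
So P(the pea under cup 4 | the dealer opened cup 3) = (1/20) / (1/4) = 1/5.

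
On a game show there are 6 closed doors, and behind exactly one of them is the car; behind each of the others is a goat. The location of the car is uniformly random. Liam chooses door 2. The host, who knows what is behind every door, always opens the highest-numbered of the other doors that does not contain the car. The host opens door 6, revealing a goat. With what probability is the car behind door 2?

Condition on the true location of the car.
If it is behind any of doors 1, 2, 3, 4, and 5 (prior 1/6 each): door 6 is the highest-numbered option available, probability 1; weight (1/6)·1 = 1/6 each.
If it is behind door 6 (prior 1/6): the host opened door 6, so this case is ruled out; weight (1/6)·0 = 0.
The weights sum to 5/6.
So P(the car behind door 2 | the host opened door 6) = (1/6) / (5/6) = 1/5.

1/5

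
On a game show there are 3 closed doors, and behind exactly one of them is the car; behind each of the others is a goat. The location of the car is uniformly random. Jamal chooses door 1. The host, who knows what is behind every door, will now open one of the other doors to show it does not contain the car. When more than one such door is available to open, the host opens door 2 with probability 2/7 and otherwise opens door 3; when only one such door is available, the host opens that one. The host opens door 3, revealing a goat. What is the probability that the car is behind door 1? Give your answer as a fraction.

Apply Bayes' rule, conditioning on where the car actually is.
If it is behind door 1 (prior 1/3): door 2 is available but not opened, probability 5/7; weight (1/3)·(5/7) = 5/21.
If it is behind door 2 (prior 1/3): only door 3 is available, probability 1; weight (1/3)·1 = 1/3.
If it is behind door 3 (prior 1/3): the host opened door 3, so this case is ruled out; weight (1/3)·0 = 0.
The weights sum to 4/7.
So P(the car behind door 1 | the host opened door 3) = (5/21) / (4/7) = 5/12.

5/12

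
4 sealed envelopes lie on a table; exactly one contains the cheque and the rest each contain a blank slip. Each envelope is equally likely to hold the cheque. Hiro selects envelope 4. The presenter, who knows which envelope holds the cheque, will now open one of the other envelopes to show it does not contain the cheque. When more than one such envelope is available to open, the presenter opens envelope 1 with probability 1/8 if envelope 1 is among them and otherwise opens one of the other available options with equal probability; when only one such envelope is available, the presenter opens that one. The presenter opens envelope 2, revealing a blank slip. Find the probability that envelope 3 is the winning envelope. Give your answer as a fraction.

14/29

Condition on the true location of the cheque.
If it is in envelope 1 (prior 1/4): envelope 1 holds the prize so is unavailable; the presenter chooses uniformly among the 2 others, probability 1/2; weight (1/4)·(1/2) = 1/8.
If it is in envelope 2 (prior 1/4): the presenter opened envelope 2, so this case is ruled out; weight (1/4)·0 = 0.
If it is in envelope 3 (prior 1/4): envelope 1 is available but not opened, probability 7/8; weight (1/4)·(7/8) = 7/32.
If it is in envelope 4 (prior 1/4): envelope 1 is available but not opened; envelope 2 gets probability (1 − 1/8)/2 = 7/16; weight (1/4)·(7/16) = 7/64.
The weights sum to 29/64.
So P(the cheque in envelope 3 | the presenter opened envelope 2) = (7/32) / (29/64) = 14/29.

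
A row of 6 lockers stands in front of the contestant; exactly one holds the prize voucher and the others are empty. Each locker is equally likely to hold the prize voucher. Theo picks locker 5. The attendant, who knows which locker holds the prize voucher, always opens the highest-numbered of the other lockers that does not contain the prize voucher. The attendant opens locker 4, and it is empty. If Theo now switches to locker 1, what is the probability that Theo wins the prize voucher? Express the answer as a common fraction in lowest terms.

Consider each possible location of the prize voucher in turn.
If it is in any of lockers 1, 2, 3, and 5 (prior 1/6 each): the attendant would have opened locker 6 instead, probability 0; weight (1/6)·0 = 0 each.
If it is in locker 4 (prior 1/6): the attendant opened locker 4, so this case is ruled out; weight (1/6)·0 = 0.
If it is in locker 6 (prior 1/6): locker 4 is the highest-numbered option available, probability 1; weight (1/6)·1 = 1/6.
The weights sum to 1/6.
So P(the prize voucher in locker 1 | the attendant opened locker 4) = 0 / (1/6) = 0.

0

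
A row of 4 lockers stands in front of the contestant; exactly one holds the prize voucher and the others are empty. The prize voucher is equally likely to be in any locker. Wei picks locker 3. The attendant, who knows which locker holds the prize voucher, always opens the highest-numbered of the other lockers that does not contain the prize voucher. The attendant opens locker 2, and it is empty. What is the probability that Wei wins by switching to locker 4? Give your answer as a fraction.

1

Consider each possible location of the prize voucher in turn.
If it is in either of lockers 1 and 3 (prior 1/4 each): the attendant would have opened locker 4 instead, probability 0; weight (1/4)·0 = 0 each.
If it is in locker 2 (prior 1/4): the attendant opened locker 2, so this case is ruled out; weight (1/4)·0 = 0.
If it is in locker 4 (prior 1/4): locker 2 is the highest-numbered option available, probability 1; weight (1/4)·1 = 1/4.
The weights sum to 1/4.
So P(the prize voucher in locker 4 | the attendant opened locker 2) = (1/4) / (1/4) = 1.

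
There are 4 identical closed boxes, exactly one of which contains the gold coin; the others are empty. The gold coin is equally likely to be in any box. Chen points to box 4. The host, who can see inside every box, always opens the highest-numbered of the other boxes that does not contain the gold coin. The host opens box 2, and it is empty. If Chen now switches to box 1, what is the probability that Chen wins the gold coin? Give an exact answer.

Condition on the true location of the gold coin.
If it is in either of boxes 1 and 4 (prior 1/4 each): the host would have opened box 3 instead, probability 0; weight (1/4)·0 = 0 each.
If it is in box 2 (prior 1/4): the host opened box 2, so this case is ruled out; weight (1/4)·0 = 0.
If it is in box 3 (prior 1/4): box 2 is the highest-numbered option available, probability 1; weight (1/4)·1 = 1/4.
The weights sum to 1/4.
So P(the gold coin in box 1 | the host opened box 2) = 0 / (1/4) = 0.

0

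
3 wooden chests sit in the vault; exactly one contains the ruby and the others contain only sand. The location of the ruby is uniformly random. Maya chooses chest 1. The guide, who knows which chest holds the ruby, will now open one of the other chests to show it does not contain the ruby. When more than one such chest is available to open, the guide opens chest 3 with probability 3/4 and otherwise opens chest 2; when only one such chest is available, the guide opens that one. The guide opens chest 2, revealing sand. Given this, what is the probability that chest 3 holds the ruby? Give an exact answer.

4/5

Consider each possible location of the ruby in turn.
If it is in chest 1 (prior 1/3): chest 3 is available but not opened, probability 1/4; weight (1/3)·(1/4) = 1/12.
If it is in chest 2 (prior 1/3): the guide opened chest 2, so this case is ruled out; weight (1/3)·0 = 0.
If it is in chest 3 (prior 1/3): only chest 2 is available, probability 1; weight (1/3)·1 = 1/3.
The weights sum to 5/12.
So P(the ruby in chest 3 | the guide opened chest 2) = (1/3) / (5/12) = 4/5.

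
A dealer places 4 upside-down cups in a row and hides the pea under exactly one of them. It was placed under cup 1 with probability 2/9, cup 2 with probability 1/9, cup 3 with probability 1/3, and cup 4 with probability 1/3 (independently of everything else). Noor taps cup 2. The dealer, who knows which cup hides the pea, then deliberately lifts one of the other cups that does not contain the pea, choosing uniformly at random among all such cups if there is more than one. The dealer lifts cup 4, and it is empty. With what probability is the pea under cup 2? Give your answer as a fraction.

2/17

Apply Bayes' rule, conditioning on where the pea actually is.
If it is under cup 1 (prior 2/9): the dealer has 2 equally likely choices, so probability 1/2; weight (2/9)·(1/2) = 1/9.
If it is under cup 2 (prior 1/9): the dealer has 3 equally likely choices, so probability 1/3; weight (1/9)·(1/3) = 1/27.
If it is under cup 3 (prior 1/3): the dealer has 2 equally likely choices, so probability 1/2; weight (1/3)·(1/2) = 1/6.
If it is under cup 4 (prior 1/3): the dealer opened cup 4, so this case is ruled out; weight (1/3)·0 = 0.
The weights sum to 17/54.
So P(the pea under cup 2 | the dealer opened cup 4) = (1/27) / (17/54) = 2/17.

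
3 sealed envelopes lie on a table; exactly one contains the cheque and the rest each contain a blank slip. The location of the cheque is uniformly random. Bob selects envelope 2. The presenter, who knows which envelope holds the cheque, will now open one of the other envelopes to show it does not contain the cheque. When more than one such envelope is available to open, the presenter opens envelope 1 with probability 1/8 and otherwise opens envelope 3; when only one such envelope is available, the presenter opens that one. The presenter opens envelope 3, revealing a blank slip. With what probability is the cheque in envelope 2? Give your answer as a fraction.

7/15

Apply Bayes' rule, conditioning on where the cheque actually is.
If it is in envelope 1 (prior 1/3): only envelope 3 is available, probability 1; weight (1/3)·1 = 1/3.
If it is in envelope 2 (prior 1/3): envelope 1 is available but not opened, probability 7/8; weight (1/3)·(7/8) = 7/24.
If it is in envelope 3 (prior 1/3): the presenter opened envelope 3, so this case is ruled out; weight (1/3)·0 = 0.
The weights sum to 5/8.
So P(the cheque in envelope 2 | the presenter opened envelope 3) = (7/24) / (5/8) = 7/15.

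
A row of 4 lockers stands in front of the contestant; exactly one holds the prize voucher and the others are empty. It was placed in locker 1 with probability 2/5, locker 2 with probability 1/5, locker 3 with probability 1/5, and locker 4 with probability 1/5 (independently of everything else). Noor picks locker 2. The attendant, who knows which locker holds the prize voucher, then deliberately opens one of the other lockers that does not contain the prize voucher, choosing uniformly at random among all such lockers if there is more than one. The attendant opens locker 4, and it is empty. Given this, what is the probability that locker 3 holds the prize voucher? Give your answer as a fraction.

Apply Bayes' rule, conditioning on where the prize voucher actually is.
If it is in locker 1 (prior 2/5): the attendant has 2 equally likely choices, so probability 1/2; weight (2/5)·(1/2) = 1/5.
If it is in locker 2 (prior 1/5): the attendant has 3 equally likely choices, so probability 1/3; weight (1/5)·(1/3) = 1/15.
If it is in locker 3 (prior 1/5): the attendant has 2 equally likely choices, so probability 1/2; weight (1/5)·(1/2) = 1/10.
If it is in locker 4 (prior 1/5): the attendant opened locker 4, so this case is ruled out; weight (1/5)·0 = 0.
The weights sum to 11/30.
So P(the prize voucher in locker 3 | the attendant opened locker 4) = (1/10) / (11/30) = 3/11.

3/11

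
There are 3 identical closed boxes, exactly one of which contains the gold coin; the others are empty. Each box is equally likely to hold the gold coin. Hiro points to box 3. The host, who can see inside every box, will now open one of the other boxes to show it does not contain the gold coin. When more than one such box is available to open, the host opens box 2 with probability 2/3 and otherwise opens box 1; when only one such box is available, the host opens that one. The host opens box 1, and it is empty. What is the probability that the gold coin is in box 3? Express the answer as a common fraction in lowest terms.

1/4

Apply Bayes' rule, conditioning on where the gold coin actually is.
If it is in box 1 (prior 1/3): the host opened box 1, so this case is ruled out; weight (1/3)·0 = 0.
If it is in box 2 (prior 1/3): only box 1 is available, probability 1; weight (1/3)·1 = 1/3.
If it is in box 3 (prior 1/3): box 2 is available but not opened, probability 1/3; weight (1/3)·(1/3) = 1/9.
The weights sum to 4/9.
So P(the gold coin in box 3 | the host opened box 1) = (1/9) / (4/9) = 1/4.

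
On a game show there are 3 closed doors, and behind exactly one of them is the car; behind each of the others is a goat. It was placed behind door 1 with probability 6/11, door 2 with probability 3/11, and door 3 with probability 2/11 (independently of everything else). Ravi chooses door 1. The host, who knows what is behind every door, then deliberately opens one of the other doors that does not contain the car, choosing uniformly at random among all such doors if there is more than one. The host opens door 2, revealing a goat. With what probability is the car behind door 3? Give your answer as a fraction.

Consider each possible location of the car in turn.
If it is behind door 1 (prior 6/11): the host has 2 equally likely choices, so probability 1/2; weight (6/11)·(1/2) = 3/11.
If it is behind door 2 (prior 3/11): the host opened door 2, so this case is ruled out; weight (3/11)·0 = 0.
If it is behind door 3 (prior 2/11): the host has no choice, probability 1; weight (2/11)·1 = 2/11.
The weights sum to 5/11.
So P(the car behind door 3 | the host opened door 2) = (2/11) / (5/11) = 2/5.

2/5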